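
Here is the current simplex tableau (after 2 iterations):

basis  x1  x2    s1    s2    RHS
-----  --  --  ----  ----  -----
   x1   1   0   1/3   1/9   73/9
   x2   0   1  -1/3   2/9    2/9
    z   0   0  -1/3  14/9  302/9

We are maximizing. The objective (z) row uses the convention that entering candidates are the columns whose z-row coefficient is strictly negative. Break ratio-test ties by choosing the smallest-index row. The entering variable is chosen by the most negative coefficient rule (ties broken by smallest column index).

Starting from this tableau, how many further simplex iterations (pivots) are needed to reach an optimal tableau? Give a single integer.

1

pivot: s1 in, x1 out → z = 125/3
No improving column remains; optimal.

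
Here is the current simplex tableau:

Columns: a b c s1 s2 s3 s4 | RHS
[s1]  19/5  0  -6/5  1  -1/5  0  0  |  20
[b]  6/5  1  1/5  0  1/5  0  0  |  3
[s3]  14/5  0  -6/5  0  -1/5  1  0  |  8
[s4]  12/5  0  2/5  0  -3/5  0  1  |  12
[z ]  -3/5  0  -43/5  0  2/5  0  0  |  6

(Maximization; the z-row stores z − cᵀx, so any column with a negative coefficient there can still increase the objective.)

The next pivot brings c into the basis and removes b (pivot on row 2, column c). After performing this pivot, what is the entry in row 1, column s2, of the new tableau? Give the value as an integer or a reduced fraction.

1

Pivot element is row 2, column c: 1/5.
Normalize row 2: new (row 2, s2) = (1/5)/(1/5) = 1.
row 1 ← row 1 − (-6/5)·(new row 2): -1/5 − (-6/5)·1 = 1.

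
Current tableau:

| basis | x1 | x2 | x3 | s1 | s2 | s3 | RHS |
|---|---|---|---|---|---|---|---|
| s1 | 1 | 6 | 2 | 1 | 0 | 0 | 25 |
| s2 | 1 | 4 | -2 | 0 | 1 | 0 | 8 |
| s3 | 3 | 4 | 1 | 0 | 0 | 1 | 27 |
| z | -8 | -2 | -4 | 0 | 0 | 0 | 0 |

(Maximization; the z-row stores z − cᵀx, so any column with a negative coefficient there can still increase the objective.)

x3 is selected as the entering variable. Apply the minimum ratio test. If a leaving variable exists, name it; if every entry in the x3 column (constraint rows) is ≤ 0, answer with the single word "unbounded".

s1

Ratios: row 1 (s1): 25/2 = 25/2; row 2 (s2): entry -2 ≤ 0, skip; row 3 (s3): 27/1 = 27.
Minimum ratio is in the s1 row, so s1 leaves.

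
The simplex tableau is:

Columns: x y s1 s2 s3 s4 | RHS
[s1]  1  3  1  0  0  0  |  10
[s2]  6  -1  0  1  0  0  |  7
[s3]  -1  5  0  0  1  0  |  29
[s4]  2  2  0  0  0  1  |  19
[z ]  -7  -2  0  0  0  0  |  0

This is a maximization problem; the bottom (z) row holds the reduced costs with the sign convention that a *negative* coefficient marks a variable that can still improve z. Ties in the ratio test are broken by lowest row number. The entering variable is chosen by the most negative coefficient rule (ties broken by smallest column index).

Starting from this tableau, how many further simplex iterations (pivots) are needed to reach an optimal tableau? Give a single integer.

2

pivot: x in, s2 out → z = 49/6
pivot: y in, s1 out → z = 17
No improving column remains; optimal.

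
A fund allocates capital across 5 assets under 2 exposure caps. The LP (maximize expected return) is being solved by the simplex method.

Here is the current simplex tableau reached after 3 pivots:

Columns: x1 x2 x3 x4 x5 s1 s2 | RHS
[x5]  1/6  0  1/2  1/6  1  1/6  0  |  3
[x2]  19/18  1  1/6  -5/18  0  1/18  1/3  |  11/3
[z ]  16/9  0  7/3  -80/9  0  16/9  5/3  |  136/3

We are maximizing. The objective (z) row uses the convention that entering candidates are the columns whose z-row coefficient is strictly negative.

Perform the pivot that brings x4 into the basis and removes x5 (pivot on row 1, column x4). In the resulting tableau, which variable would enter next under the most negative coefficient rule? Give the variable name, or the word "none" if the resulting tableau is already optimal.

none

Pivot element 1/6. New z-row = old z-row − (-80/9)·(row 1/(1/6)).
Updated z-row coefficients: x1: 32/3, x2: 0, x3: 29, x4: 0, x5: 160/3, s1: 32/3, s2: 5/3.
No coefficient is strictly negative; the tableau after this pivot is optimal.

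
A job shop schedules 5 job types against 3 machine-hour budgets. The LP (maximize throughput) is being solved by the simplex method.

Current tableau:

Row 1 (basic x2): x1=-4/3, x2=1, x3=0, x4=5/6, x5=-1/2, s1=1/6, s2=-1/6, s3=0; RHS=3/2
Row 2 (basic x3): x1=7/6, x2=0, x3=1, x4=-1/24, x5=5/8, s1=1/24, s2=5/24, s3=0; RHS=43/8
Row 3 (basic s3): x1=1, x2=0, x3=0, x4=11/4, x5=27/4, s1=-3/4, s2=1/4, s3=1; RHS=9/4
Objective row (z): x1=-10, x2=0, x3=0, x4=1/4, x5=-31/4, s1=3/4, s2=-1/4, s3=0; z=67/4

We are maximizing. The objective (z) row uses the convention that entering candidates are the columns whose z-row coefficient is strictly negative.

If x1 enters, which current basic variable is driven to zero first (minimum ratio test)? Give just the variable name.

s3

Ratios: row 1 (x2): entry -4/3 ≤ 0, skip; row 2 (x3): (43/8)/(7/6) = 129/28; row 3 (s3): (9/4)/1 = 9/4.
Minimum ratio 9/4 is in the s3 row, so s3 leaves.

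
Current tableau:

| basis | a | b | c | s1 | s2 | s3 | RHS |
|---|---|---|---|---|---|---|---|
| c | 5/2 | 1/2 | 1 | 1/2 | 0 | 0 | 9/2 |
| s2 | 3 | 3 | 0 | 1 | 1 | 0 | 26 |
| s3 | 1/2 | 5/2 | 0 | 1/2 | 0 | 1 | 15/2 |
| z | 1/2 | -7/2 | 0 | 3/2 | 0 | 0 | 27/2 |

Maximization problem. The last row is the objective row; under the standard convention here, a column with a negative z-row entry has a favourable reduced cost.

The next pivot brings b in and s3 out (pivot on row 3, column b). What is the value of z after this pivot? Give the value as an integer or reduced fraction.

24

Minimum ratio for b: (15/2)/(5/2) = 3.
z changes by −(z-row coeff of b)·ratio = −(-7/2)·3 = 21/2.
New z = 27/2 + (21/2) = 24.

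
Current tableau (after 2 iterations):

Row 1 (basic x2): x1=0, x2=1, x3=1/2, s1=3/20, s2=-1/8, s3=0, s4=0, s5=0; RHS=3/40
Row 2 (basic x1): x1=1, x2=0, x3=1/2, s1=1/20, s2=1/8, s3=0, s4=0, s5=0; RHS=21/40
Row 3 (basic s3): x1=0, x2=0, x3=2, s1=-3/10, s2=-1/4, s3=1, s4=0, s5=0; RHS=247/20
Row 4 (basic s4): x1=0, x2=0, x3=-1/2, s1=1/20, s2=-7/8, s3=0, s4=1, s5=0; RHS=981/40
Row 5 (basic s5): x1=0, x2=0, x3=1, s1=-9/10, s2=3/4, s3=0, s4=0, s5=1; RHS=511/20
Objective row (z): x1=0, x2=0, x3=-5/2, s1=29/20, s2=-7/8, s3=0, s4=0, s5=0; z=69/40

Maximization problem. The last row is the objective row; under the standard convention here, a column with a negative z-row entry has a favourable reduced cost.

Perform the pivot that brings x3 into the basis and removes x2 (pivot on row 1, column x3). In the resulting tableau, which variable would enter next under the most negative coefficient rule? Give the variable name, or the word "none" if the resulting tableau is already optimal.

s2

Pivot element 1/2. New z-row = old z-row − (-5/2)·(row 1/(1/2)).
Updated z-row coefficients: x1: 0, x2: 5, x3: 0, s1: 11/5, s2: -3/2, s3: 0, s4: 0, s5: 0.
The most negative is -3/2 in column s2, so s2 would enter next.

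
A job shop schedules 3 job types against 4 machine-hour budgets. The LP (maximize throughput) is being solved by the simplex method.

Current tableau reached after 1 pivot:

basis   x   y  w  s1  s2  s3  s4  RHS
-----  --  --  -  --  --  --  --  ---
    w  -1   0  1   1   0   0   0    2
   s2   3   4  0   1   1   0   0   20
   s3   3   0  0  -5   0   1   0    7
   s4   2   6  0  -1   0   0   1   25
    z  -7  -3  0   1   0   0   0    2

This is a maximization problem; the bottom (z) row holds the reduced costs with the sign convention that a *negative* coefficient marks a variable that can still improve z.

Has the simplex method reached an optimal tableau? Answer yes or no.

Column x has objective-row coefficient -7, which is negative; an improving pivot exists, so not yet optimal.

no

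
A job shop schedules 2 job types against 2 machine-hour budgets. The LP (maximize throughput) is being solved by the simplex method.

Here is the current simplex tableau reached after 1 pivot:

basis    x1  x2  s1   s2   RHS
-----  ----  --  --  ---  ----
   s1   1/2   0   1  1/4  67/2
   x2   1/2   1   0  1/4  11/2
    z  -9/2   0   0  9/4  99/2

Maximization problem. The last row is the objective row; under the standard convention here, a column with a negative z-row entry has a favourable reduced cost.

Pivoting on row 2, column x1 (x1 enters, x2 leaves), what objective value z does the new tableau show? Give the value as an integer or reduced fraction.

99

Minimum ratio for x1: (11/2)/(1/2) = 11.
z changes by −(z-row coeff of x1)·ratio = −(-9/2)·11 = 99/2.
New z = 99/2 + (99/2) = 99.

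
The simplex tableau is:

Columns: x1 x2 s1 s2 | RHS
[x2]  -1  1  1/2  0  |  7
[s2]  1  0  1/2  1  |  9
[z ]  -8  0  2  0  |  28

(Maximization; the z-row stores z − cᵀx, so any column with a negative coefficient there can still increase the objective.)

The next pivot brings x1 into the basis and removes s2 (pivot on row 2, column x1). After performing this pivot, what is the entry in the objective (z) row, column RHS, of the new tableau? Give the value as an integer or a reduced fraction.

100

Pivot element is row 2, column x1: 1.
Normalize row 2: new (row 2, RHS) = 9/1 = 9.
z-row ← z-row − (-8)·(new row 2): 28 − (-8)·9 = 100.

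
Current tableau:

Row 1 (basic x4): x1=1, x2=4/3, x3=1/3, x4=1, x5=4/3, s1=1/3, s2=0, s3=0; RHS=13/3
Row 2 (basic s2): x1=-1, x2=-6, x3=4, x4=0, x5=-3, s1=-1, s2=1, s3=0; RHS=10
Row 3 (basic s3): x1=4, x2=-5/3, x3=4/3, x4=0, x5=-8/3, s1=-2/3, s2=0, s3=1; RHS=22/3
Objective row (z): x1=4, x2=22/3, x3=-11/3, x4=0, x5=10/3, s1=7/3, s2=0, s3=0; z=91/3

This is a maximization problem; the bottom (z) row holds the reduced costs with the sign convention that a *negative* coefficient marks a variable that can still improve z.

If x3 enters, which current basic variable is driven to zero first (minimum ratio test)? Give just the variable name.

Ratios: row 1 (x4): (13/3)/(1/3) = 13; row 2 (s2): 10/4 = 5/2; row 3 (s3): (22/3)/(4/3) = 11/2.
Minimum ratio 5/2 is in the s2 row, so s2 leaves.

s2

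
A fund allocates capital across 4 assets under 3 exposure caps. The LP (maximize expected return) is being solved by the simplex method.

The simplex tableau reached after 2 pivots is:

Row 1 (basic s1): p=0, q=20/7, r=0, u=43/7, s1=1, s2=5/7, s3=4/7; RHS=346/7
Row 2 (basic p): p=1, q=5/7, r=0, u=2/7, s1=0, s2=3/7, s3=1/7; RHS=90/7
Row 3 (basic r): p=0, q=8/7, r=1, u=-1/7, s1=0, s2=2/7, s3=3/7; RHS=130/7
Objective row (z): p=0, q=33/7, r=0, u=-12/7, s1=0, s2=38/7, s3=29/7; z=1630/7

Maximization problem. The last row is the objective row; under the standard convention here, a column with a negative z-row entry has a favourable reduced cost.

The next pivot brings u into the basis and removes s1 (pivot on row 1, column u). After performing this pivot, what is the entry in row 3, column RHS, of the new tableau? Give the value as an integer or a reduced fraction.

Pivot element is row 1, column u: 43/7.
Normalize row 1: new (row 1, RHS) = (346/7)/(43/7) = 346/43.
row 3 ← row 3 − (-1/7)·(new row 1): 130/7 − (-1/7)·(346/43) = 848/43.

848/43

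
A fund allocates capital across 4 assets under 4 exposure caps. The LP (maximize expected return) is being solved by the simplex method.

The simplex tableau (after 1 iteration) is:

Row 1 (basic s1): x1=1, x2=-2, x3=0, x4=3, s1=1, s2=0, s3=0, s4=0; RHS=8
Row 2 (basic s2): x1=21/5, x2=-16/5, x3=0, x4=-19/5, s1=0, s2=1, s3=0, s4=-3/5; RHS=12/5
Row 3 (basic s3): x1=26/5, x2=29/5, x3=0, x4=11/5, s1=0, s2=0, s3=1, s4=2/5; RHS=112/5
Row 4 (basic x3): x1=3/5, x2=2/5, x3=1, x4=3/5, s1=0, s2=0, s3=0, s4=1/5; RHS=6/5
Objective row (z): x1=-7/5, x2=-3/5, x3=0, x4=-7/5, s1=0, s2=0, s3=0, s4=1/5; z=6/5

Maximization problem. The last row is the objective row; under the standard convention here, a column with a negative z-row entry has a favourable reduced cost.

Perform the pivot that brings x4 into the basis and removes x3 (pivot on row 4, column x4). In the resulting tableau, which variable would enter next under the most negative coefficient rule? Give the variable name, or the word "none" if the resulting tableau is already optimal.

none

Pivot element 3/5. New z-row = old z-row − (-7/5)·(row 4/(3/5)).
Updated z-row coefficients: x1: 0, x2: 1/3, x3: 7/3, x4: 0, s1: 0, s2: 0, s3: 0, s4: 2/3.
No coefficient is strictly negative; the tableau after this pivot is optimal.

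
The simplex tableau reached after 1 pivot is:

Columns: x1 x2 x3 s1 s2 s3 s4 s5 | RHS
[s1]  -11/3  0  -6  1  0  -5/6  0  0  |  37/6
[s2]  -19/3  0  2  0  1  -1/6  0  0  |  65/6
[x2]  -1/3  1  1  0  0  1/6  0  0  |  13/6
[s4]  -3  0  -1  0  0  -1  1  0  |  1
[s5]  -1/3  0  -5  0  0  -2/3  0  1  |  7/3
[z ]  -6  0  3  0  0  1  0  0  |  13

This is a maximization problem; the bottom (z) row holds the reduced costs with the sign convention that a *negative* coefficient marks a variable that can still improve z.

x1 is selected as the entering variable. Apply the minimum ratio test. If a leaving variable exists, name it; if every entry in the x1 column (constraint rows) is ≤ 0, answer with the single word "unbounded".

unbounded

x1-column entries: row 1: -11/3, row 2: -19/3, row 3: -1/3, row 4: -3, row 5: -1/3. All ≤ 0, so x1 can increase without bound; the LP is unbounded in this direction.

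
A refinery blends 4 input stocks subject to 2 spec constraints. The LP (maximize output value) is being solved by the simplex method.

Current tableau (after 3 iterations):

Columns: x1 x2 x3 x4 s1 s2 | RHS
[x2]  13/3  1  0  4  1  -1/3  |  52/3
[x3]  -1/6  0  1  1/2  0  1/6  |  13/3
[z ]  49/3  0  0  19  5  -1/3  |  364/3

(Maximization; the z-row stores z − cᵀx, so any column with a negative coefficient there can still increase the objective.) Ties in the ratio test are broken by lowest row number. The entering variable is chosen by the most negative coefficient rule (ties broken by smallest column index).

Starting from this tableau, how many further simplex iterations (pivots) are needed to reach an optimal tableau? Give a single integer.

pivot: s2 in, x3 out → z = 130
No improving column remains; optimal.

1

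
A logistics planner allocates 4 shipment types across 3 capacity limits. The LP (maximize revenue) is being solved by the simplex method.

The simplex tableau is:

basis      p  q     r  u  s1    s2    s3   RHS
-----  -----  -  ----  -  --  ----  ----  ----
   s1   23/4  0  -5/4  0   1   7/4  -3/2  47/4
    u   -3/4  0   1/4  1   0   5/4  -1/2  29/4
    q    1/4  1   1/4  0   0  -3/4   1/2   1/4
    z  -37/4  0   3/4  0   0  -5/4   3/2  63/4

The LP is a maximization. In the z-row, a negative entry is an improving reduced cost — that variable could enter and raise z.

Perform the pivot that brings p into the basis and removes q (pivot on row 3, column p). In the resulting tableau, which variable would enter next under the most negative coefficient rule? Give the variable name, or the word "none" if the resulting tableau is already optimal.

Pivot element 1/4. New z-row = old z-row − (-37/4)·(row 3/(1/4)).
Updated z-row coefficients: p: 0, q: 37, r: 10, u: 0, s1: 0, s2: -29, s3: 20.
The most negative is -29 in column s2, so s2 would enter next.

s2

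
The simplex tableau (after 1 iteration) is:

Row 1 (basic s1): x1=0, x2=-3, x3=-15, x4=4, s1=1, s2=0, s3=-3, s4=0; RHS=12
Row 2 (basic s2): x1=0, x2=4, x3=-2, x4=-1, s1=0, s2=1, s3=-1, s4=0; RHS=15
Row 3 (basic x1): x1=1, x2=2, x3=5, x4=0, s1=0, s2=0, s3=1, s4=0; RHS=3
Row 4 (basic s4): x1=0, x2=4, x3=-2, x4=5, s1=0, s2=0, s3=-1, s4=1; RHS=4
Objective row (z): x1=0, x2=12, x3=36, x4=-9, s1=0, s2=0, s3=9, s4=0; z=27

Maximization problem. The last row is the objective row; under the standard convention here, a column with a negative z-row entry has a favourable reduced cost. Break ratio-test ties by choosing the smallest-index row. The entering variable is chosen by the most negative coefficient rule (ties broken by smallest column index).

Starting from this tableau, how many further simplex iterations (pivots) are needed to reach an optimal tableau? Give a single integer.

pivot: x4 in, s4 out → z = 171/5
No improving column remains; optimal.

1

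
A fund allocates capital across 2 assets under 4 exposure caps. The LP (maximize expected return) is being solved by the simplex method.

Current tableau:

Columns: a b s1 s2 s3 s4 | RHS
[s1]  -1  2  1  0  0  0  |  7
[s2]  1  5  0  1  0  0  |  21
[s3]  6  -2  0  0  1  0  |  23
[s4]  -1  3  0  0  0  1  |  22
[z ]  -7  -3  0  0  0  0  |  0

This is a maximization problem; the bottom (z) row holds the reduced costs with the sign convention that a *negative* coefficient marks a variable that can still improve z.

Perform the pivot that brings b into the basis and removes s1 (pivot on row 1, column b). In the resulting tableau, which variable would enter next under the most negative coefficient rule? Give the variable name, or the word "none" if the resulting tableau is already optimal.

a

Pivot element 2. New z-row = old z-row − (-3)·(row 1/2).
Updated z-row coefficients: a: -17/2, b: 0, s1: 3/2, s2: 0, s3: 0, s4: 0.
The most negative is -17/2 in column a, so a would enter next.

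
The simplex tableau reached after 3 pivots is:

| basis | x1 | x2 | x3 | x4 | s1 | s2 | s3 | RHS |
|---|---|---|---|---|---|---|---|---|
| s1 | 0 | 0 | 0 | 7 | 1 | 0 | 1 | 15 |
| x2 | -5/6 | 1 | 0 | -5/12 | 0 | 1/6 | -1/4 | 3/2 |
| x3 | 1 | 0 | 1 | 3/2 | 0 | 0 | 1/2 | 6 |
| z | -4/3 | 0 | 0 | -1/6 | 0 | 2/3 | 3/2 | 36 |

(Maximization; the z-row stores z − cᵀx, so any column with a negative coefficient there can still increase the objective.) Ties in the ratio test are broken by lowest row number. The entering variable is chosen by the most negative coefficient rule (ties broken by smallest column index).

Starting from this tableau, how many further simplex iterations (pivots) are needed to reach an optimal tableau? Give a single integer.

1

pivot: x1 in, x3 out → z = 44
No improving column remains; optimal.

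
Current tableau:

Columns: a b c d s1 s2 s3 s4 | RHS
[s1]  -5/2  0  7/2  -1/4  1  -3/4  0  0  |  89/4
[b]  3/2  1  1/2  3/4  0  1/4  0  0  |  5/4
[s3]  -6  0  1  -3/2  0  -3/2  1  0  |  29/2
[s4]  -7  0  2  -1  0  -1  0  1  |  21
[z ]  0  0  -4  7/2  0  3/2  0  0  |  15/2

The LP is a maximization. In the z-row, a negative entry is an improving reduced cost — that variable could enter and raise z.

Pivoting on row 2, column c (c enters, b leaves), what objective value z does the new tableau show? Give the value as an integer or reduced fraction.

35/2

Minimum ratio for c: (5/4)/(1/2) = 5/2.
z changes by −(z-row coeff of c)·ratio = −(-4)·(5/2) = 10.
New z = 15/2 + 10 = 35/2.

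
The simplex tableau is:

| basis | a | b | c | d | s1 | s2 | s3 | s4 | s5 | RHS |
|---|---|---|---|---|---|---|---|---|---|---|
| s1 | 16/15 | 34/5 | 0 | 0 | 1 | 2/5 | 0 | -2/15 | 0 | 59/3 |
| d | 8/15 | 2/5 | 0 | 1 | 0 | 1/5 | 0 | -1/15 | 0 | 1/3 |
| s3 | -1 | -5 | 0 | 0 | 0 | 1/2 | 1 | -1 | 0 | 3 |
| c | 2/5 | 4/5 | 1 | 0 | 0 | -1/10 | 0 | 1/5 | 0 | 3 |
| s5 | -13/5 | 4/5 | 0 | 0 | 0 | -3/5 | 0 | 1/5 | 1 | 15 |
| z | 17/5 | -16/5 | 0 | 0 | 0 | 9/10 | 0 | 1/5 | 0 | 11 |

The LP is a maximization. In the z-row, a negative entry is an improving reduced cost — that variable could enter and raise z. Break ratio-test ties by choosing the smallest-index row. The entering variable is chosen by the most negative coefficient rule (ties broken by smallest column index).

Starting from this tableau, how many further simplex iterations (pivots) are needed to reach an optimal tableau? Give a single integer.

pivot: b in, d out → z = 41/3
pivot: s4 in, c out → z = 16
No improving column remains; optimal.

2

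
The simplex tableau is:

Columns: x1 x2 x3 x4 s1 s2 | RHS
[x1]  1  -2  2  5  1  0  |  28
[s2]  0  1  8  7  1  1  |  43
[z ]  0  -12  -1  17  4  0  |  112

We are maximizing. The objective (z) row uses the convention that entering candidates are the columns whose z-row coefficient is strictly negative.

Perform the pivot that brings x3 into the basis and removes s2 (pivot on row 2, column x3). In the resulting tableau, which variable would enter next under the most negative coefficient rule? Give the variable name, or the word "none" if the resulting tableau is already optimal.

Pivot element 8. New z-row = old z-row − (-1)·(row 2/8).
Updated z-row coefficients: x1: 0, x2: -95/8, x3: 0, x4: 143/8, s1: 33/8, s2: 1/8.
The most negative is -95/8 in column x2, so x2 would enter next.

x2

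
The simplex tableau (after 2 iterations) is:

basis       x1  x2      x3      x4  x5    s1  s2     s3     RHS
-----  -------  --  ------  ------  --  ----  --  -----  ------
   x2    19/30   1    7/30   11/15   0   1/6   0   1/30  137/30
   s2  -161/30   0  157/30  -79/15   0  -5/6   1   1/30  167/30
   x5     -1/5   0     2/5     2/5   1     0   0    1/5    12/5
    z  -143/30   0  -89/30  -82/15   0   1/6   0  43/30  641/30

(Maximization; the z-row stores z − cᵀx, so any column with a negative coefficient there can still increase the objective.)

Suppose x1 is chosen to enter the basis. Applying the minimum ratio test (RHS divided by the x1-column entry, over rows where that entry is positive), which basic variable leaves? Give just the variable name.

x2

Ratios: row 1 (x2): (137/30)/(19/30) = 137/19; row 2 (s2): entry -161/30 ≤ 0, skip; row 3 (x5): entry -1/5 ≤ 0, skip.
Minimum ratio 137/19 is in the x2 row, so x2 leaves.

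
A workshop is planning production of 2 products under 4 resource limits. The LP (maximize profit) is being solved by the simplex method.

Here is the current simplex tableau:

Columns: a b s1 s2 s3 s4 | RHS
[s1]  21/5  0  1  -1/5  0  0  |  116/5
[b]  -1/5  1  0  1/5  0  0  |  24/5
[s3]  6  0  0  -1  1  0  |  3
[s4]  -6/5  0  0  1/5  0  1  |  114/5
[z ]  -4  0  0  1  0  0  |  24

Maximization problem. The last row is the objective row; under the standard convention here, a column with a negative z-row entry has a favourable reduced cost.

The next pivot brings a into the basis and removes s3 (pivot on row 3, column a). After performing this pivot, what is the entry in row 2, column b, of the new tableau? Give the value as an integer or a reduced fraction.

Pivot element is row 3, column a: 6.
Normalize row 3: new (row 3, b) = 0/6 = 0.
row 2 ← row 2 − (-1/5)·(new row 3): 1 − (-1/5)·0 = 1.

1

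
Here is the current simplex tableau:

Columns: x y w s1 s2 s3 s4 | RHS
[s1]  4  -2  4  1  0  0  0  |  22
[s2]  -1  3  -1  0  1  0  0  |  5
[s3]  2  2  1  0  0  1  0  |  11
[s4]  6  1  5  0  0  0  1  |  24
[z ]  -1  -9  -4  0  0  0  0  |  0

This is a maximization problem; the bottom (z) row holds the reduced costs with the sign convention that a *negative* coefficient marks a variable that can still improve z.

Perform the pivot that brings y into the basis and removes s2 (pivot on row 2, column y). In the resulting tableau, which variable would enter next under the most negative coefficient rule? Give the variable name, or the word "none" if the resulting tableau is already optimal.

Pivot element 3. New z-row = old z-row − (-9)·(row 2/3).
Updated z-row coefficients: x: -4, y: 0, w: -7, s1: 0, s2: 3, s3: 0, s4: 0.
The most negative is -7 in column w, so w would enter next.

w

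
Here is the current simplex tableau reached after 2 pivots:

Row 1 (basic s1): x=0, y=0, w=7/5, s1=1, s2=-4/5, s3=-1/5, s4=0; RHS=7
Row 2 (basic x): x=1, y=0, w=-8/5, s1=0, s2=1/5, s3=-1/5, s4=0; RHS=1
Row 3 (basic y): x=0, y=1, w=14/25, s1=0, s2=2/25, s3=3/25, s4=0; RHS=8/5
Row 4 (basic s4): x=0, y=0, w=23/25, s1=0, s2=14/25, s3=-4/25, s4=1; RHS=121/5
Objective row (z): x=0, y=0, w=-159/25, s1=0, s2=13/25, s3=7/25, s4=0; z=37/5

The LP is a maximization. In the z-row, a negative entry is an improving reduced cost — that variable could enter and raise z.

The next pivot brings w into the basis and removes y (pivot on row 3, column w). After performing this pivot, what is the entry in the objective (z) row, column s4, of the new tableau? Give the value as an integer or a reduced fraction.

0

Pivot element is row 3, column w: 14/25.
Normalize row 3: new (row 3, s4) = 0/(14/25) = 0.
z-row ← z-row − (-159/25)·(new row 3): 0 − (-159/25)·0 = 0.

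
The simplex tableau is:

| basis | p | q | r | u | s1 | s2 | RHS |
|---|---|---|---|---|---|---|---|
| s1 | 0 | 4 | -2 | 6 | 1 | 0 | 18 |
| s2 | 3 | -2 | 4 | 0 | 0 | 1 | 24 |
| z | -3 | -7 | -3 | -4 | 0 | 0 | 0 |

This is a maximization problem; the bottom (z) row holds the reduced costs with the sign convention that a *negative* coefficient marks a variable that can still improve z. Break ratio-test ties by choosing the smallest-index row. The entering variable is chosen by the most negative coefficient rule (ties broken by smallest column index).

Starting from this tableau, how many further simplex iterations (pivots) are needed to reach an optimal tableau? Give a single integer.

2

pivot: q in, s1 out → z = 63/2
pivot: r in, s2 out → z = 103
No improving column remains; optimal.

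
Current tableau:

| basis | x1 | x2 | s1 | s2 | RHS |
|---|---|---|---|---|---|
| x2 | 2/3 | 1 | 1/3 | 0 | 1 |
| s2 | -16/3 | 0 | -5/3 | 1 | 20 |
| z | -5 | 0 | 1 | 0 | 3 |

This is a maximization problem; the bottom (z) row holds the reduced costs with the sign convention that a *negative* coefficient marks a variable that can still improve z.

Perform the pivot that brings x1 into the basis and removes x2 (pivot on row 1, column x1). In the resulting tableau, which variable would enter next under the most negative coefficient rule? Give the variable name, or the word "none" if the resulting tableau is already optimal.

Pivot element 2/3. New z-row = old z-row − (-5)·(row 1/(2/3)).
Updated z-row coefficients: x1: 0, x2: 15/2, s1: 7/2, s2: 0.
No coefficient is strictly negative; the tableau after this pivot is optimal.

none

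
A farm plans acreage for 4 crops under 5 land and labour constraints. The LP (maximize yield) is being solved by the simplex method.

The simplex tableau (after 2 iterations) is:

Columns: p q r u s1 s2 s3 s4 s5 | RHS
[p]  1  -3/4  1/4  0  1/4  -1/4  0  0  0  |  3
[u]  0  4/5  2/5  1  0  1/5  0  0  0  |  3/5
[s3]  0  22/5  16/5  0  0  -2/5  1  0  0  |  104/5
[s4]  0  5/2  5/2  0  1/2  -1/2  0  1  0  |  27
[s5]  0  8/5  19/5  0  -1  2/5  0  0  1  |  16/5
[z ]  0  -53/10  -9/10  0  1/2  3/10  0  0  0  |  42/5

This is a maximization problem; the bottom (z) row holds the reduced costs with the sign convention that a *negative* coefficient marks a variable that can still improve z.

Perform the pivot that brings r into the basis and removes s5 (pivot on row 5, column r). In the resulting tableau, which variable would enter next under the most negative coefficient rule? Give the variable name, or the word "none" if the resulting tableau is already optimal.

Pivot element 19/5. New z-row = old z-row − (-9/10)·(row 5/(19/5)).
Updated z-row coefficients: p: 0, q: -187/38, r: 0, u: 0, s1: 5/19, s2: 15/38, s3: 0, s4: 0, s5: 9/38.
The most negative is -187/38 in column q, so q would enter next.

q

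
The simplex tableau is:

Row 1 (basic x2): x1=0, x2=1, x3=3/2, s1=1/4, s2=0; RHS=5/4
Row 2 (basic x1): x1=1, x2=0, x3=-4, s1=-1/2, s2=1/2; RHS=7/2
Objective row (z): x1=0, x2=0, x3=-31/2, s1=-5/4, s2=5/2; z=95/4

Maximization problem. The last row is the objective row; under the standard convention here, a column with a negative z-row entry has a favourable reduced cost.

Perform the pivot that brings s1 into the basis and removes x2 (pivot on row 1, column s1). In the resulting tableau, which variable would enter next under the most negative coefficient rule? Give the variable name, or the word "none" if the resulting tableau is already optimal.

Pivot element 1/4. New z-row = old z-row − (-5/4)·(row 1/(1/4)).
Updated z-row coefficients: x1: 0, x2: 5, x3: -8, s1: 0, s2: 5/2.
The most negative is -8 in column x3, so x3 would enter next.

x3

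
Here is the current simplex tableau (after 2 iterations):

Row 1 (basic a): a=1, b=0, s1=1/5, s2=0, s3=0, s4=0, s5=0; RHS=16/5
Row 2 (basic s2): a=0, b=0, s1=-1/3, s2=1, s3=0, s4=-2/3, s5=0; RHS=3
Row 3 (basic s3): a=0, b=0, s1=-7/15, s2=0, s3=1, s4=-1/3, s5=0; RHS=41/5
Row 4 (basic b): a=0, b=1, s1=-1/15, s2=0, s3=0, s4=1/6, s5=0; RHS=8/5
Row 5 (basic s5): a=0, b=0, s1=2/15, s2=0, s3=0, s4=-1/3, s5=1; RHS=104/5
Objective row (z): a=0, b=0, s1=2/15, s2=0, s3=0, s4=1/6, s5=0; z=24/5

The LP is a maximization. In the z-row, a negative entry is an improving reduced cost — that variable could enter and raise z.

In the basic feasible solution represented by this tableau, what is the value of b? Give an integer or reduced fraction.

8/5

b is basic (row 4); its value is the RHS of that row: 8/5.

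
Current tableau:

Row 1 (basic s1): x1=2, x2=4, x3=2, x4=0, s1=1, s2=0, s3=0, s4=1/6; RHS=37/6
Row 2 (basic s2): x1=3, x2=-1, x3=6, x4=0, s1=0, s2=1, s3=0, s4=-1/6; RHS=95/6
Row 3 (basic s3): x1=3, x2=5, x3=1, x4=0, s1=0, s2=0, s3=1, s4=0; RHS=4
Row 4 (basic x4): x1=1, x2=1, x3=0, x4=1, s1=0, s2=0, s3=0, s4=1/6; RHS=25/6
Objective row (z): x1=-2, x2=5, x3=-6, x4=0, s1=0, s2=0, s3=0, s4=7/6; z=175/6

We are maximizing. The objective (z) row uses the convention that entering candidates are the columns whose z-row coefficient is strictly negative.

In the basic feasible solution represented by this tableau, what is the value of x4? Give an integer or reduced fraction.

x4 is basic (row 4); its value is the RHS of that row: 25/6.

25/6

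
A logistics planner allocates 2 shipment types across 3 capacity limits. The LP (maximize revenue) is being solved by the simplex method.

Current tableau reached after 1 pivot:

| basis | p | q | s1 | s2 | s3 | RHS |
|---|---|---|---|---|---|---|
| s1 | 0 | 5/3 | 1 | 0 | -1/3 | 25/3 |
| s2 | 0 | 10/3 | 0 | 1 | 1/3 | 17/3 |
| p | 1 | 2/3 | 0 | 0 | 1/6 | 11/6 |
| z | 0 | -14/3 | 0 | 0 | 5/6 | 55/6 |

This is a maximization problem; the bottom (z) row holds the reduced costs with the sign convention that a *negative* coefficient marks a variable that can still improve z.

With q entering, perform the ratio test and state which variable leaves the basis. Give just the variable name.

s2

Ratios: row 1 (s1): (25/3)/(5/3) = 5; row 2 (s2): (17/3)/(10/3) = 17/10; row 3 (p): (11/6)/(2/3) = 11/4.
Minimum ratio 17/10 is in the s2 row, so s2 leaves.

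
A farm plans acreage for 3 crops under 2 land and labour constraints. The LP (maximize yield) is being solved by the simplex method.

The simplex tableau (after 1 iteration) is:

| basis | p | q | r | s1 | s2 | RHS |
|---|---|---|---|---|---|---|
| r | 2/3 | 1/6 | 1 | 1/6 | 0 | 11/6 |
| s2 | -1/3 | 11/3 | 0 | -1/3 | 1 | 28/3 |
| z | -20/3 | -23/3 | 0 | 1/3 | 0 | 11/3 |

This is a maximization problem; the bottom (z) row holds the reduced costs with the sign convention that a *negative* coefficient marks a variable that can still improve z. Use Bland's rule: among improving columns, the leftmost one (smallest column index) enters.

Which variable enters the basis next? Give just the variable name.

Objective-row coefficients: p: -20/3, q: -23/3, r: 0, s1: 1/3, s2: 0.
Improving columns: p, q. Bland's rule picks the smallest column index → p.

p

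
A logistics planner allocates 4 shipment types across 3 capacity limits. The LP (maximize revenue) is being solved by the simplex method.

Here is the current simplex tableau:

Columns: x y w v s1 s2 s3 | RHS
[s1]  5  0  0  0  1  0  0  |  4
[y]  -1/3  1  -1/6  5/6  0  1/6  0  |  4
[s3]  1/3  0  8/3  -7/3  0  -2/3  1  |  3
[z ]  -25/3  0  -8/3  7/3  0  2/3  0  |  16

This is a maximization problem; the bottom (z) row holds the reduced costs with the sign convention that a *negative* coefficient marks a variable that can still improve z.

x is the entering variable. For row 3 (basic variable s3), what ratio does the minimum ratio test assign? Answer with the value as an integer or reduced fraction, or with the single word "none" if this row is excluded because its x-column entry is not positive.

9

Ratio = RHS / (x entry) = 3 / (1/3) = 9.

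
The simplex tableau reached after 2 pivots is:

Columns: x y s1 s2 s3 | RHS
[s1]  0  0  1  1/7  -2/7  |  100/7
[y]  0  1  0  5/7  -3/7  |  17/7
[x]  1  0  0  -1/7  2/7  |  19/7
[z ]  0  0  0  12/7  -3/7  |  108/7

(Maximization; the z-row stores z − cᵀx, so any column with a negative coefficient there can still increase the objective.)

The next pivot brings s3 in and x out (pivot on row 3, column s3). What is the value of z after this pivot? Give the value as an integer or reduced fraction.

Minimum ratio for s3: (19/7)/(2/7) = 19/2.
z changes by −(z-row coeff of s3)·ratio = −(-3/7)·(19/2) = 57/14.
New z = 108/7 + (57/14) = 39/2.

39/2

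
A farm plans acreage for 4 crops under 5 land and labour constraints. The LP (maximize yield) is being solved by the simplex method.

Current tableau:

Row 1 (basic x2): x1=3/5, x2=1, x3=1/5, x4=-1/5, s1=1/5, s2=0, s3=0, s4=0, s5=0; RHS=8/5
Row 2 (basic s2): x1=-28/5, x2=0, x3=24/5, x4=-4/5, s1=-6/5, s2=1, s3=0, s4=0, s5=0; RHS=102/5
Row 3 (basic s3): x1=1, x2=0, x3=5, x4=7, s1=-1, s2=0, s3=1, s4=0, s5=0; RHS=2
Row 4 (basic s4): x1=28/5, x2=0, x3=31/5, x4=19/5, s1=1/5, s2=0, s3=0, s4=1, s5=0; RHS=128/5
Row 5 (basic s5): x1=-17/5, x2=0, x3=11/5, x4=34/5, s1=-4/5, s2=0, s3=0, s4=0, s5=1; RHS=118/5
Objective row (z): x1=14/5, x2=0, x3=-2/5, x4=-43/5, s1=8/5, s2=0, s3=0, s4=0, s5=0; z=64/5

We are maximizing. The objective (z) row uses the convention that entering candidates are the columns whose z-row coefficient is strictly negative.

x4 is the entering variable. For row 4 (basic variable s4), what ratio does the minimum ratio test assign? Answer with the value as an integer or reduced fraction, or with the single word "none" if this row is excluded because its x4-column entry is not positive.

128/19

Ratio = RHS / (x4 entry) = (128/5) / (19/5) = 128/19.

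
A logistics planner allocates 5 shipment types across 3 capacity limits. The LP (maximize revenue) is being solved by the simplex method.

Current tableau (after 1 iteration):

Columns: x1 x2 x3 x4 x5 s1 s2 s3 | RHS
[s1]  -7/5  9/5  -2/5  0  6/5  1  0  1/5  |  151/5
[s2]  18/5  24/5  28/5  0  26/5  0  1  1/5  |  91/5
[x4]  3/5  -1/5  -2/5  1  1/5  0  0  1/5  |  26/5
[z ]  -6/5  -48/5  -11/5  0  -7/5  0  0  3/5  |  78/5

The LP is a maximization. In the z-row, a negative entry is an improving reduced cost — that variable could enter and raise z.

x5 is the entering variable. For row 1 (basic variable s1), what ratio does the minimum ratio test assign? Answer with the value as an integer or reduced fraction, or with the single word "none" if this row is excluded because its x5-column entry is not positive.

151/6

Ratio = RHS / (x5 entry) = (151/5) / (6/5) = 151/6.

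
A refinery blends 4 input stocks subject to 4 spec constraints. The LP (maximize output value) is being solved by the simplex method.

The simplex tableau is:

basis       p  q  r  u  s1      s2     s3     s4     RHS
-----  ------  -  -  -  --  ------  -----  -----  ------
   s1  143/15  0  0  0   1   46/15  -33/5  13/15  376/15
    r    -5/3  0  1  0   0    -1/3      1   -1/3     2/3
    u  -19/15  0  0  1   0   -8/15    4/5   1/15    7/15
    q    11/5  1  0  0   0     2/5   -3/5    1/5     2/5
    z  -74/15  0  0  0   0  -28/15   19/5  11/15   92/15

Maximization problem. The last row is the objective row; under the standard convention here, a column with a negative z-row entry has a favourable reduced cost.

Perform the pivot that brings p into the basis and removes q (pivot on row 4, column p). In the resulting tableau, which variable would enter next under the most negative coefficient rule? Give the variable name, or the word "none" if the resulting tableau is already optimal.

Pivot element 11/5. New z-row = old z-row − (-74/15)·(row 4/(11/5)).
Updated z-row coefficients: p: 0, q: 74/33, r: 0, u: 0, s1: 0, s2: -32/33, s3: 27/11, s4: 13/11.
The most negative is -32/33 in column s2, so s2 would enter next.

s2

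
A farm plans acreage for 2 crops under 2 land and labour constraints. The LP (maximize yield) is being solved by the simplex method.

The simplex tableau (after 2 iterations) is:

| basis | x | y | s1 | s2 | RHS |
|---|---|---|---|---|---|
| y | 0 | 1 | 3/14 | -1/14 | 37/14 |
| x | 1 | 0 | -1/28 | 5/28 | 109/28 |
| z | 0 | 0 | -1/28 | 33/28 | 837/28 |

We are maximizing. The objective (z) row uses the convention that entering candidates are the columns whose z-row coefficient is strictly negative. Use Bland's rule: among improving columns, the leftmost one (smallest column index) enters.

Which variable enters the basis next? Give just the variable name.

s1

Objective-row coefficients: x: 0, y: 0, s1: -1/28, s2: 33/28.
Improving columns: s1. Bland's rule picks the smallest column index → s1.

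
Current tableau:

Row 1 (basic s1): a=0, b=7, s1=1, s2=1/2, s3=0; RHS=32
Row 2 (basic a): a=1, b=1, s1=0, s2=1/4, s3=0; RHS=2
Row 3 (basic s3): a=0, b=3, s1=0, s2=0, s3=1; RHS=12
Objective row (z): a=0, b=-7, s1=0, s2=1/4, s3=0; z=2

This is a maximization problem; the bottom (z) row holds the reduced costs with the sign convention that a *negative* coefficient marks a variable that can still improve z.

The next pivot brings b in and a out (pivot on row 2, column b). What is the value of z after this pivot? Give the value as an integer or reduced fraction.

16

Minimum ratio for b: 2/1 = 2.
z changes by −(z-row coeff of b)·ratio = −(-7)·2 = 14.
New z = 2 + 14 = 16.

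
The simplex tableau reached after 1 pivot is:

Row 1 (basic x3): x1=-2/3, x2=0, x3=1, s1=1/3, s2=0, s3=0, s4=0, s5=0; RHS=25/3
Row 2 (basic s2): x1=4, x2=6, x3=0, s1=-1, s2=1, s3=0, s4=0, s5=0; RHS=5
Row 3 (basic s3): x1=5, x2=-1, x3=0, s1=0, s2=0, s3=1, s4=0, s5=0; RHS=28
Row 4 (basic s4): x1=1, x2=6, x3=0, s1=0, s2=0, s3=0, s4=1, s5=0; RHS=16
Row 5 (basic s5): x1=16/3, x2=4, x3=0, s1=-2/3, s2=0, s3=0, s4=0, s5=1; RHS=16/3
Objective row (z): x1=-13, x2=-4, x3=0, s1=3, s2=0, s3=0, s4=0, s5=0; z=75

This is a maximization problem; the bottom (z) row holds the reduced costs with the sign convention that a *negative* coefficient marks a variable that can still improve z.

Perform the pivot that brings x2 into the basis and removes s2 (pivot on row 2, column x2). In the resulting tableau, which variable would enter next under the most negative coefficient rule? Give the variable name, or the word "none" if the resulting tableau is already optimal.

Pivot element 6. New z-row = old z-row − (-4)·(row 2/6).
Updated z-row coefficients: x1: -31/3, x2: 0, x3: 0, s1: 7/3, s2: 2/3, s3: 0, s4: 0, s5: 0.
The most negative is -31/3 in column x1, so x1 would enter next.

x1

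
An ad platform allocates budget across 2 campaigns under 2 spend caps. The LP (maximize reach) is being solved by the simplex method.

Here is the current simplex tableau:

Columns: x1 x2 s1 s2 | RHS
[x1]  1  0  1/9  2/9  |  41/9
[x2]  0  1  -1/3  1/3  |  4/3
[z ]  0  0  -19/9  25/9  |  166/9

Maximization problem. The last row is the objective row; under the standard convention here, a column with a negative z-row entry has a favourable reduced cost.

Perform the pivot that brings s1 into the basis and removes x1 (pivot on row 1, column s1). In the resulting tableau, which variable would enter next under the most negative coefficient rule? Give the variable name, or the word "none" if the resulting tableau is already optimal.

none

Pivot element 1/9. New z-row = old z-row − (-19/9)·(row 1/(1/9)).
Updated z-row coefficients: x1: 19, x2: 0, s1: 0, s2: 7.
No coefficient is strictly negative; the tableau after this pivot is optimal.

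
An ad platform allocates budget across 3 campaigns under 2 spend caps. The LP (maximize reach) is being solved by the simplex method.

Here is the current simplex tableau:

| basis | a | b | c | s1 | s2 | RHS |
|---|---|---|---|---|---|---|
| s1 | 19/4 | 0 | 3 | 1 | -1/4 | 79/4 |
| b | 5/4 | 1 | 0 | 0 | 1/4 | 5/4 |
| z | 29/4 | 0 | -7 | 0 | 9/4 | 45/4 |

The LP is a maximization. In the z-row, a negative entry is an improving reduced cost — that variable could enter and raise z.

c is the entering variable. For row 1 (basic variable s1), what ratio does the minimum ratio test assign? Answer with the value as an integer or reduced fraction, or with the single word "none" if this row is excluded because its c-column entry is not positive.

Ratio = RHS / (c entry) = (79/4) / 3 = 79/12.

79/12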